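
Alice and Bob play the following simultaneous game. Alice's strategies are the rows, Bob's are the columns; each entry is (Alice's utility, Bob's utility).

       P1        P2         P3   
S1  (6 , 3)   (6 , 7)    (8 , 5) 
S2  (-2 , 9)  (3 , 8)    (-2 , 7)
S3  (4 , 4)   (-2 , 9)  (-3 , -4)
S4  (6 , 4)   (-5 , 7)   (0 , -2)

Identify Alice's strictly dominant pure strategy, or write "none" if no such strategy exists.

none

S1 fails to dominate S4 at P1 (6=6).
S2 fails to dominate S1 at P1 (-2<6).
S3 fails to dominate S1 at P1 (4<6).
S4 fails to dominate S1 at P1 (6=6).
No single strategy dominates all the others.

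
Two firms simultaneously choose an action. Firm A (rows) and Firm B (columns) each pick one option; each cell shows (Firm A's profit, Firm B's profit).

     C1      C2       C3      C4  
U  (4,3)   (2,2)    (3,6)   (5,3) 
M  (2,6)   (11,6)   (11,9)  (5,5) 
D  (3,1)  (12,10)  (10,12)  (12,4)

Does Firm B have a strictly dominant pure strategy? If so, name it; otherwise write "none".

C3

C3 vs C1: U: 6>3, M: 9>6, D: 12>1.
C3 vs C2: U: 6>2, M: 9>6, D: 12>10.
C3 vs C4: U: 6>3, M: 9>5, D: 12>4.
C3 strictly beats every other strategy against every opponent action, so it is strictly dominant.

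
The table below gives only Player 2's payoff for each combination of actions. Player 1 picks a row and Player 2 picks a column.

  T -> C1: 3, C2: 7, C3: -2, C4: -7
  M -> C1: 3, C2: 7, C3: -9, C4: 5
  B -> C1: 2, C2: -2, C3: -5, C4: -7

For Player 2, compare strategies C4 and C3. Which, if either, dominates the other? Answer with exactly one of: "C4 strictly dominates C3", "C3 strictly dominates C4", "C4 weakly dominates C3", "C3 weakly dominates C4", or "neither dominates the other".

C4's payoffs vs C3's, by Player 1's action — T: -7<-2, M: 5>-9, B: -7<-5.
C4 does better at M but worse at T, B; neither strategy dominates the other.

neither dominates the other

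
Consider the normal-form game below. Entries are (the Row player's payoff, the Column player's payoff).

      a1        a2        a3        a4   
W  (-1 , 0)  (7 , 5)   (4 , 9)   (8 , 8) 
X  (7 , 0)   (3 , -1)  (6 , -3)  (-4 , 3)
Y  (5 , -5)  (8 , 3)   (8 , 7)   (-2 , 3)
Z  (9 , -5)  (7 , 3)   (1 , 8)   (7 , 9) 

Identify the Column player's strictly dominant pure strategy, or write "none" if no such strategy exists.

a1 fails to dominate a2 at W (0<5).
a2 fails to dominate a1 at X (-1<0).
a3 fails to dominate a1 at X (-3<0).
a4 fails to dominate a2 at Y (3=3).
No single strategy dominates all the others.

none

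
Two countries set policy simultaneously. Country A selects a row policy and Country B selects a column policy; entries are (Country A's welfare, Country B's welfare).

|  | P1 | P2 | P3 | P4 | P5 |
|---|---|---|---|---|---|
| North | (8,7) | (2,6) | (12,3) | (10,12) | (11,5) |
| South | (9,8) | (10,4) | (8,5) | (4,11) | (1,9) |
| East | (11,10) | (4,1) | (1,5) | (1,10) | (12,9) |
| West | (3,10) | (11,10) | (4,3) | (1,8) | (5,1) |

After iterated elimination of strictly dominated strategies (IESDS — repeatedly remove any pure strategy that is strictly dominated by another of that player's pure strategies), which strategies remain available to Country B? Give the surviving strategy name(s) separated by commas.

P1, P2, P4

Country B's strategy P3 is strictly dominated by P1 (North: 7>3, South: 8>5, East: 10>5, West: 10>3) and is removed.
Column P5 is eliminated: P4 beats it against every remaining row (North: 12>5, South: 11>9, East: 10>9, West: 8>1).
Among the remaining strategies, none is strictly dominated by another pure strategy of the same player, so the elimination stops.
Surviving strategies — Country A: {North, South, East, West}; Country B: {P1, P2, P4}.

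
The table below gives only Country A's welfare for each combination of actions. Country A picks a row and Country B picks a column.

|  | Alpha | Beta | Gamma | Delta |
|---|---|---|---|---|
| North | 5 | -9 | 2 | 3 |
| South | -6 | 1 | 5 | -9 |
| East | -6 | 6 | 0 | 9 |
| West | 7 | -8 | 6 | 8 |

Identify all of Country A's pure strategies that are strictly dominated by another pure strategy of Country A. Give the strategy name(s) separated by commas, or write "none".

West strictly dominates North — Alpha: 7>5, Beta: -8>-9, Gamma: 6>2, Delta: 8>3.
South is not dominated — it holds its own against North at Beta (1>-9); East at Alpha (-6=-6); West at Beta (1>-8).
East: no other strategy beats it everywhere (North at Beta (6>-9); South at Alpha (-6=-6); West at Beta (6>-8)).
West: no other strategy beats it everywhere (North at Alpha (7>5); South at Alpha (7>-6); East at Alpha (7>-6)).

North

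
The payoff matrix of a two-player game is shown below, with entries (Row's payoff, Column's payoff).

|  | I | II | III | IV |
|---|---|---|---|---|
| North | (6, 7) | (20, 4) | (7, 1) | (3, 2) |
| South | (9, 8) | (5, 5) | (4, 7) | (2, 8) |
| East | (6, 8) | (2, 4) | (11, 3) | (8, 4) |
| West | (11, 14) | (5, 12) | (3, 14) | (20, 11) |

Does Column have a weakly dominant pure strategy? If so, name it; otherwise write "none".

I vs II: North: 7>4, South: 8>5, East: 8>4, West: 14>12.
I vs III: North: 7>1, South: 8>7, East: 8>3, West: 14=14.
I vs IV: North: 7>2, South: 8=8, East: 8>4, West: 14>11.
I is at least as good as every other strategy against every opponent action, so it is weakly dominant.

I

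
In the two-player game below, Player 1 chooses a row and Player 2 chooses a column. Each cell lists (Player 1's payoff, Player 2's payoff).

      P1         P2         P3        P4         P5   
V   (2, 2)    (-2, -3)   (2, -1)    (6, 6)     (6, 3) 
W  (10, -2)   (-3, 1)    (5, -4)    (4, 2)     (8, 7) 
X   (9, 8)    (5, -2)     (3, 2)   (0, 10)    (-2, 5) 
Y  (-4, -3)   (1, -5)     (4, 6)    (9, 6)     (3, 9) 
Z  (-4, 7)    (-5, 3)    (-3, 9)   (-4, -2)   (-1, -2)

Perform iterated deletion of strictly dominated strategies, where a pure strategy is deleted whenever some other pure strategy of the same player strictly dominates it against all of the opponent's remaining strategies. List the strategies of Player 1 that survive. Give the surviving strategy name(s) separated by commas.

V, W, Y

For Player 1, V strictly dominates Z on the remaining columns (P1: 2>-4, P2: -2>-5, P3: 2>-3, P4: 6>-4, P5: 6>-1); eliminate Z.
For Player 2, P4 strictly dominates P1 on the remaining rows (V: 6>2, W: 2>-2, X: 10>8, Y: 6>-3); eliminate P1.
Player 2's strategy P2 is strictly dominated by P4 (V: 6>-3, W: 2>1, X: 10>-2, Y: 6>-5) and is removed.
For Player 1, W strictly dominates X on the remaining columns (P3: 5>3, P4: 4>0, P5: 8>-2); eliminate X.
For Player 2, P5 strictly dominates P3 on the remaining rows (V: 3>-1, W: 7>-4, Y: 9>6); eliminate P3.
Among the remaining strategies, none is strictly dominated by another pure strategy of the same player, so the elimination stops.
Surviving strategies — Player 1: {V, W, Y}; Player 2: {P4, P5}.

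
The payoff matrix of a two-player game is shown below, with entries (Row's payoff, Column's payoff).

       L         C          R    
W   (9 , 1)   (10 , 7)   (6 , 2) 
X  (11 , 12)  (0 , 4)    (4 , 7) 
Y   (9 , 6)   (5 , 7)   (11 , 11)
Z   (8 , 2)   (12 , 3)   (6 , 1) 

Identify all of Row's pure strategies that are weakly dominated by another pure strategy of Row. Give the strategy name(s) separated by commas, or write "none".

W: no other strategy beats it everywhere (X at C (10>0); Y at C (10>5); Z at L (9>8)).
Nothing dominates X: W at L (11>9); Y at L (11>9); Z at L (11>8).
Nothing dominates Y: W at R (11>6); X at C (5>0); Z at L (9>8).
Nothing dominates Z: W at C (12>10); X at C (12>0); Y at C (12>5).

none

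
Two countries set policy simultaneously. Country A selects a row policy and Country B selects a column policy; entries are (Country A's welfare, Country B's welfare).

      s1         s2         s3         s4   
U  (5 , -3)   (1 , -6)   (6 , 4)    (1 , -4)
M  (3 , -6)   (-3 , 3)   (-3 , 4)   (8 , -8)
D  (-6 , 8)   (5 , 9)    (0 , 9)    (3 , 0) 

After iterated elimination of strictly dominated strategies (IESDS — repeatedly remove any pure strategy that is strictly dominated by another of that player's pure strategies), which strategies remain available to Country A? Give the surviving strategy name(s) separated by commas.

U, D

Column s1 is eliminated: s3 beats it against every remaining row (U: 4>-3, M: 4>-6, D: 9>8).
Column s4 is eliminated: s3 beats it against every remaining row (U: 4>-4, M: 4>-8, D: 9>0).
Row M is eliminated: U beats it against every remaining column (s2: 1>-3, s3: 6>-3).
Among the remaining strategies, none is strictly dominated by another pure strategy of the same player, so the elimination stops.
Surviving strategies — Country A: {U, D}; Country B: {s2, s3}.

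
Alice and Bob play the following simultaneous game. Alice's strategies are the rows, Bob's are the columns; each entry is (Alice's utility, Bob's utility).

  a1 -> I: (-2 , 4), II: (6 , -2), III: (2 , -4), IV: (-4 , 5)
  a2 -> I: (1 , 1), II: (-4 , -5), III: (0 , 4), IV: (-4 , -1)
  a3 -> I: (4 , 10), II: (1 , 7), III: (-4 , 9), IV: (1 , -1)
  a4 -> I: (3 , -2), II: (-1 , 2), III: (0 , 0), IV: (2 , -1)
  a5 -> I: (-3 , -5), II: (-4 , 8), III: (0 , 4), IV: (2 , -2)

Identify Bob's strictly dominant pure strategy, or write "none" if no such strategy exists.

none

I fails to dominate II at a4 (-2<2).
II fails to dominate I at a1 (-2<4).
III fails to dominate I at a1 (-4<4).
IV fails to dominate I at a2 (-1<1).
No single strategy dominates all the others.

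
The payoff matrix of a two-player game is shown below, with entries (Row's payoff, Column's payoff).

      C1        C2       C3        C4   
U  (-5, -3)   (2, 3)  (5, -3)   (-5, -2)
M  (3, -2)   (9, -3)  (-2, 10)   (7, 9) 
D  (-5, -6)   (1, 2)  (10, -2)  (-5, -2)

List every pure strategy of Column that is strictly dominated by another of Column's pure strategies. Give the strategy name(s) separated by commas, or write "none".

C1

C1: dominated, since C4 does at least as well everywhere (U: -2>-3, M: 9>-2, D: -2>-6).
C2 is not dominated — it holds its own against C1 at U (3>-3); C3 at U (3>-3); C4 at U (3>-2).
C3 is not dominated — it holds its own against C1 at U (-3=-3); C2 at M (10>-3); C4 at M (10>9).
C4 is not dominated — it holds its own against C1 at U (-2>-3); C2 at M (9>-3); C3 at U (-2>-3).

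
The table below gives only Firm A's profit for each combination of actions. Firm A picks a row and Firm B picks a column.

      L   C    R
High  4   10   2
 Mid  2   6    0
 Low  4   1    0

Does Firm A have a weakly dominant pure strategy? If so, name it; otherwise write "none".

High vs Mid: L: 4>2, C: 10>6, R: 2>0.
High vs Low: L: 4=4, C: 10>1, R: 2>0.
High is at least as good as every other strategy against every opponent action, so it is weakly dominant.

High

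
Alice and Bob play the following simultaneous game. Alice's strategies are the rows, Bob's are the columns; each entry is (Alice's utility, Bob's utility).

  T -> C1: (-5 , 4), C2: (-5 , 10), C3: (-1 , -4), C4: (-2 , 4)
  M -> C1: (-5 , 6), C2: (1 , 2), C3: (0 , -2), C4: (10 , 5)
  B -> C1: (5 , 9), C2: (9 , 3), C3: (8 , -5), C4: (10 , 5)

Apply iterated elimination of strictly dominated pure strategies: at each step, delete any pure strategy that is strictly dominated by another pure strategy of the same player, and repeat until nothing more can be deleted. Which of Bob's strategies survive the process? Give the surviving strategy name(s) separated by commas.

C1

For Alice, B strictly dominates T on the remaining columns (C1: 5>-5, C2: 9>-5, C3: 8>-1, C4: 10>-2); eliminate T.
For Bob, C1 strictly dominates C2 on the remaining rows (M: 6>2, B: 9>3); eliminate C2.
For Bob, C1 strictly dominates C3 on the remaining rows (M: 6>-2, B: 9>-5); eliminate C3.
Column C4 is eliminated: C1 beats it against every remaining row (M: 6>5, B: 9>5).
For Alice, B strictly dominates M on the remaining columns (C1: 5>-5); eliminate M.
Among the remaining strategies, none is strictly dominated by another pure strategy of the same player, so the elimination stops.
Surviving strategies — Alice: {B}; Bob: {C1}.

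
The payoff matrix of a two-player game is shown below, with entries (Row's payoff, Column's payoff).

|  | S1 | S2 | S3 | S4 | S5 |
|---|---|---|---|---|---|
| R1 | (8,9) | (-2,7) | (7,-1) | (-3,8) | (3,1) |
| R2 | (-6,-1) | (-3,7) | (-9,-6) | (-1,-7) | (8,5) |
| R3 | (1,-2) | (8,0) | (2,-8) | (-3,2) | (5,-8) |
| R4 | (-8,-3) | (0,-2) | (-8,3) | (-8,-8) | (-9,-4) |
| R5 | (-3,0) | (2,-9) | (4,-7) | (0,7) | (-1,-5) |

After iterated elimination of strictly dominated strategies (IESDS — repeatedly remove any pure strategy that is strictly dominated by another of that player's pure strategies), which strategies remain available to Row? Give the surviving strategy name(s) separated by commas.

For Row, R3 strictly dominates R4 on the remaining columns (S1: 1>-8, S2: 8>0, S3: 2>-8, S4: -3>-8, S5: 5>-9); eliminate R4.
Column's strategy S3 is strictly dominated by S1 (R1: 9>-1, R2: -1>-6, R3: -2>-8, R5: 0>-7) and is removed.
Among the remaining strategies, none is strictly dominated by another pure strategy of the same player, so the elimination stops.
Surviving strategies — Row: {R1, R2, R3, R5}; Column: {S1, S2, S4, S5}.

R1, R2, R3, R5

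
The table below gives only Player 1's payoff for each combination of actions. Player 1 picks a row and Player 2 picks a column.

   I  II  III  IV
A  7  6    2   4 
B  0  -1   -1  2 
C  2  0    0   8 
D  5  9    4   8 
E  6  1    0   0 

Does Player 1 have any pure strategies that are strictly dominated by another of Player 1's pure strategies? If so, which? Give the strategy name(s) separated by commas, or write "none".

B, E

Nothing dominates A: B at I (7>0); C at I (7>2); D at I (7>5); E at I (7>6).
B is strictly dominated by A (I: 7>0, II: 6>-1, III: 2>-1, IV: 4>2).
C: no other strategy beats it everywhere (A at IV (8>4); B at I (2>0); D at IV (8=8); E at III (0=0)).
D is not dominated — it holds its own against A at II (9>6); B at I (5>0); C at I (5>2); E at II (9>1).
E is strictly dominated by A (I: 7>6, II: 6>1, III: 2>0, IV: 4>0).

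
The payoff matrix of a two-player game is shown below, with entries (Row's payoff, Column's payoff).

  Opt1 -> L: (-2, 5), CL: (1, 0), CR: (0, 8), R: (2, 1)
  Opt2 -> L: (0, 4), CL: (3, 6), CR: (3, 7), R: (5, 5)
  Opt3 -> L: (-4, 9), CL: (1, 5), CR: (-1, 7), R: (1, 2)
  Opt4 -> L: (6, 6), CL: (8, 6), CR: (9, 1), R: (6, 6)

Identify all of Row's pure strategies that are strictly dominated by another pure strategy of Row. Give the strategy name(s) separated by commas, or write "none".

Opt1 is strictly dominated by Opt2 (L: 0>-2, CL: 3>1, CR: 3>0, R: 5>2).
Opt4 strictly dominates Opt2 — L: 6>0, CL: 8>3, CR: 9>3, R: 6>5.
Opt3: dominated, since Opt2 does at least as well everywhere (L: 0>-4, CL: 3>1, CR: 3>-1, R: 5>1).
Opt4: no other strategy beats it everywhere (Opt1 at L (6>-2); Opt2 at L (6>0); Opt3 at L (6>-4)).

Opt1, Opt2, Opt3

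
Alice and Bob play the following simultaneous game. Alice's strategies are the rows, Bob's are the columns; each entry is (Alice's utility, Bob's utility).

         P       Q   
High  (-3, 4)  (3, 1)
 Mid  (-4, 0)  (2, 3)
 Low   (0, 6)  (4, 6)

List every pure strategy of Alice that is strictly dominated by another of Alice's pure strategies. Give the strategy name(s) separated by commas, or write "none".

High is strictly dominated by Low (P: 0>-3, Q: 4>3).
Mid: dominated, since High does at least as well everywhere (P: -3>-4, Q: 3>2).
Nothing dominates Low: High at P (0>-3); Mid at P (0>-4).

High, Mid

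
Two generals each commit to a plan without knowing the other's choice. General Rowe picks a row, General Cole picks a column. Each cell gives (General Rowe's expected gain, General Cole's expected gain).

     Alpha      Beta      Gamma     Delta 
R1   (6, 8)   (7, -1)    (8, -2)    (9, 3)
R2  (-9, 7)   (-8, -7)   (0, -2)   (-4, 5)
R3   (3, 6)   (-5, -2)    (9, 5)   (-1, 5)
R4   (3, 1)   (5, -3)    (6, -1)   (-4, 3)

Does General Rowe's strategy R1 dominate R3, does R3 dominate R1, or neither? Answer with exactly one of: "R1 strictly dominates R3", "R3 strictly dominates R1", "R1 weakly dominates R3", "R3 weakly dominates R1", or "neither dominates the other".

R1's payoffs vs R3's, by General Cole's action — Alpha: 6>3, Beta: 7>-5, Gamma: 8<9, Delta: 9>-1.
R1 does better at Alpha, Beta, Delta but worse at Gamma; neither strategy dominates the other.

neither dominates the other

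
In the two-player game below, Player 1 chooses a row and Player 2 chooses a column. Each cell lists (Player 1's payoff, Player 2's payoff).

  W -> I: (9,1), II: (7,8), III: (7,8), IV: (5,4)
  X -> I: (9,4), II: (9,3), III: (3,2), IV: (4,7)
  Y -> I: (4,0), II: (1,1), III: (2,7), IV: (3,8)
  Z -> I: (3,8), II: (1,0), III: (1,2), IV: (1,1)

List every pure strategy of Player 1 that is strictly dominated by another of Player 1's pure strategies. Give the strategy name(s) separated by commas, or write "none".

Y, Z

Nothing dominates W: X at I (9=9); Y at I (9>4); Z at I (9>3).
Nothing dominates X: W at I (9=9); Y at I (9>4); Z at I (9>3).
W strictly dominates Y — I: 9>4, II: 7>1, III: 7>2, IV: 5>3.
Z is strictly dominated by W (I: 9>3, II: 7>1, III: 7>1, IV: 5>1).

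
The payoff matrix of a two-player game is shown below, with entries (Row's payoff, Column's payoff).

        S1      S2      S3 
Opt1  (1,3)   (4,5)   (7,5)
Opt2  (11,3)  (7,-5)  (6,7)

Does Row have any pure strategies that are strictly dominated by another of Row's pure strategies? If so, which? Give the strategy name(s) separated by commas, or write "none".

Opt1 is not dominated — it holds its own against Opt2 at S3 (7>6).
Opt2: no other strategy beats it everywhere (Opt1 at S1 (11>1)).

none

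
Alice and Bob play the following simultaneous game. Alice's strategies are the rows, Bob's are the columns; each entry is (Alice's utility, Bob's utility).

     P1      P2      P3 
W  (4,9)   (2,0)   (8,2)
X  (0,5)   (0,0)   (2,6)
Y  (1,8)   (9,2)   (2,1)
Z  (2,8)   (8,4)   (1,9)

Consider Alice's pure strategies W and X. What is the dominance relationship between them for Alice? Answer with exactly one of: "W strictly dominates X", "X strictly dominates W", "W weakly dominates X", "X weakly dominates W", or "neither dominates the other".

W's payoffs vs X's, by Bob's action — P1: 4>0, P2: 2>0, P3: 8>2.
W gives a strictly higher payoff against every action of Bob, so W strictly dominates X.

W strictly dominates X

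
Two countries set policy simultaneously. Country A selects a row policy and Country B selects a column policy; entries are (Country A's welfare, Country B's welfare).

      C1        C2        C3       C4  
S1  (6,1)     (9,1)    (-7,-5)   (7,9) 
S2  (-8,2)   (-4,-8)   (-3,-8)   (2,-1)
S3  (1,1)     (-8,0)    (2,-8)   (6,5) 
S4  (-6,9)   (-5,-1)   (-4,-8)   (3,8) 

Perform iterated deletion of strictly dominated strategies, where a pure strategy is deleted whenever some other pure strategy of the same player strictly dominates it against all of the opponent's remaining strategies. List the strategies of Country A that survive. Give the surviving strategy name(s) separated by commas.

Column C2 is eliminated: C4 beats it against every remaining row (S1: 9>1, S2: -1>-8, S3: 5>0, S4: 8>-1).
Country A's strategy S2 is strictly dominated by S3 (C1: 1>-8, C3: 2>-3, C4: 6>2) and is removed.
For Country A, S3 strictly dominates S4 on the remaining columns (C1: 1>-6, C3: 2>-4, C4: 6>3); eliminate S4.
Country B's strategy C1 is strictly dominated by C4 (S1: 9>1, S3: 5>1) and is removed.
For Country B, C4 strictly dominates C3 on the remaining rows (S1: 9>-5, S3: 5>-8); eliminate C3.
For Country A, S1 strictly dominates S3 on the remaining columns (C4: 7>6); eliminate S3.
Among the remaining strategies, none is strictly dominated by another pure strategy of the same player, so the elimination stops.
Surviving strategies — Country A: {S1}; Country B: {C4}.

S1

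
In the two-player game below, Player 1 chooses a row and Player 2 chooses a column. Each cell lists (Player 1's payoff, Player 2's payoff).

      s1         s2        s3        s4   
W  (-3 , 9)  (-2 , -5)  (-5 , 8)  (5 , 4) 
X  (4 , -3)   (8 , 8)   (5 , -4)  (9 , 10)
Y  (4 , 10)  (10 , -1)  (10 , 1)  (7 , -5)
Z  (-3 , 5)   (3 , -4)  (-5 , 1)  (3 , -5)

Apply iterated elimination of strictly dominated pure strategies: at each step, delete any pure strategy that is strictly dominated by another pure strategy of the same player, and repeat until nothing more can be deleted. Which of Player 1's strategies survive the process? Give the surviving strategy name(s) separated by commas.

X, Y

For Player 1, X strictly dominates W on the remaining columns (s1: 4>-3, s2: 8>-2, s3: 5>-5, s4: 9>5); eliminate W.
Player 1's strategy Z is strictly dominated by X (s1: 4>-3, s2: 8>3, s3: 5>-5, s4: 9>3) and is removed.
Player 2's strategy s3 is strictly dominated by s1 (X: -3>-4, Y: 10>1) and is removed.
Among the remaining strategies, none is strictly dominated by another pure strategy of the same player, so the elimination stops.
Surviving strategies — Player 1: {X, Y}; Player 2: {s1, s2, s4}.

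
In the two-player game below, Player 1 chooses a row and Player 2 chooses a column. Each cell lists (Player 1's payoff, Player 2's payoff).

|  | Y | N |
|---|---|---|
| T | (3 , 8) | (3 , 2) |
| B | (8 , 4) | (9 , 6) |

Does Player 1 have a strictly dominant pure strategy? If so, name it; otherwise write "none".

B vs T: Y: 8>3, N: 9>3.
B strictly beats every other strategy against every opponent action, so it is strictly dominant.

B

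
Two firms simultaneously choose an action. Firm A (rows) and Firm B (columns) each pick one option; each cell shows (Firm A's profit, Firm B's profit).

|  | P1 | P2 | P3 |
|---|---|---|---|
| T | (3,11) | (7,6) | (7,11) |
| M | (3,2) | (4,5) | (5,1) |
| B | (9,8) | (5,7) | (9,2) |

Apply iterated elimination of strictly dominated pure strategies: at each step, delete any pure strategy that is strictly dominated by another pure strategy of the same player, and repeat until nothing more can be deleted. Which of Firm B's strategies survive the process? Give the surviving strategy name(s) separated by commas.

P1

For Firm A, B strictly dominates M on the remaining columns (P1: 9>3, P2: 5>4, P3: 9>5); eliminate M.
Firm B's strategy P2 is strictly dominated by P1 (T: 11>6, B: 8>7) and is removed.
For Firm A, B strictly dominates T on the remaining columns (P1: 9>3, P3: 9>7); eliminate T.
Firm B's strategy P3 is strictly dominated by P1 (B: 8>2) and is removed.
Among the remaining strategies, none is strictly dominated by another pure strategy of the same player, so the elimination stops.
Surviving strategies — Firm A: {B}; Firm B: {P1}.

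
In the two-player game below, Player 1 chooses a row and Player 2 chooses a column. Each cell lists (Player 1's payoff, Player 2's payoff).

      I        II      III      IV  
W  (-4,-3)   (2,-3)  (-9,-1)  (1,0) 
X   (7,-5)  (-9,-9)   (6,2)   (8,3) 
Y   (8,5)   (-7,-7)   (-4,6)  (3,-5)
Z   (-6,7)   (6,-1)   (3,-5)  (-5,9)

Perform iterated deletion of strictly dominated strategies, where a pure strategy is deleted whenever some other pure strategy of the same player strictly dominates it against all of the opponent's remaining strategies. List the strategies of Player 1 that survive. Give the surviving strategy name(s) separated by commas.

X

Player 2's strategy II is strictly dominated by IV (W: 0>-3, X: 3>-9, Y: -5>-7, Z: 9>-1) and is removed.
For Player 1, X strictly dominates W on the remaining columns (I: 7>-4, III: 6>-9, IV: 8>1); eliminate W.
For Player 1, X strictly dominates Z on the remaining columns (I: 7>-6, III: 6>3, IV: 8>-5); eliminate Z.
For Player 2, III strictly dominates I on the remaining rows (X: 2>-5, Y: 6>5); eliminate I.
For Player 1, X strictly dominates Y on the remaining columns (III: 6>-4, IV: 8>3); eliminate Y.
For Player 2, IV strictly dominates III on the remaining rows (X: 3>2); eliminate III.
Among the remaining strategies, none is strictly dominated by another pure strategy of the same player, so the elimination stops.
Surviving strategies — Player 1: {X}; Player 2: {IV}.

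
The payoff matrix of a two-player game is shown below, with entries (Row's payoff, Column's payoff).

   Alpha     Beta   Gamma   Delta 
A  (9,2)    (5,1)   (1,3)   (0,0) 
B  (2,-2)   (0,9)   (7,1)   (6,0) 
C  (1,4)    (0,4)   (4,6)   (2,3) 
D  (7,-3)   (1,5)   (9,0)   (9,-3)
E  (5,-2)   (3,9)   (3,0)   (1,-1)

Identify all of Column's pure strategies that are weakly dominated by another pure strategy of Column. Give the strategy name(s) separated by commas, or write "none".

Gamma weakly dominates Alpha — A: 3>2, B: 1>-2, C: 6>4, D: 0>-3, E: 0>-2.
Beta is not dominated — it holds its own against Alpha at B (9>-2); Gamma at B (9>1); Delta at A (1>0).
Gamma: no other strategy beats it everywhere (Alpha at A (3>2); Beta at A (3>1); Delta at A (3>0)).
Delta is weakly dominated by Beta (A: 1>0, B: 9>0, C: 4>3, D: 5>-3, E: 9>-1).

Alpha, Delta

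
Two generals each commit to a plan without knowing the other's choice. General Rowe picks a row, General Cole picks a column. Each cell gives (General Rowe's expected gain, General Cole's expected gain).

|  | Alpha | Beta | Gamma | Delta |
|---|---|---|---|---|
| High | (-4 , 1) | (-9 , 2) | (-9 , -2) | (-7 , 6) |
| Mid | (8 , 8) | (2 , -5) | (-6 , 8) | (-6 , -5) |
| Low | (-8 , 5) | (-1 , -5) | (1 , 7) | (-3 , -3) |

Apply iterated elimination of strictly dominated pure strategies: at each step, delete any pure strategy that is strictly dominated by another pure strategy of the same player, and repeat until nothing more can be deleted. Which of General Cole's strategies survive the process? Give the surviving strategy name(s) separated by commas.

General Rowe's strategy High is strictly dominated by Mid (Alpha: 8>-4, Beta: 2>-9, Gamma: -6>-9, Delta: -6>-7) and is removed.
For General Cole, Alpha strictly dominates Beta on the remaining rows (Mid: 8>-5, Low: 5>-5); eliminate Beta.
General Cole's strategy Delta is strictly dominated by Alpha (Mid: 8>-5, Low: 5>-3) and is removed.
Among the remaining strategies, none is strictly dominated by another pure strategy of the same player, so the elimination stops.
Surviving strategies — General Rowe: {Mid, Low}; General Cole: {Alpha, Gamma}.

Alpha, Gamma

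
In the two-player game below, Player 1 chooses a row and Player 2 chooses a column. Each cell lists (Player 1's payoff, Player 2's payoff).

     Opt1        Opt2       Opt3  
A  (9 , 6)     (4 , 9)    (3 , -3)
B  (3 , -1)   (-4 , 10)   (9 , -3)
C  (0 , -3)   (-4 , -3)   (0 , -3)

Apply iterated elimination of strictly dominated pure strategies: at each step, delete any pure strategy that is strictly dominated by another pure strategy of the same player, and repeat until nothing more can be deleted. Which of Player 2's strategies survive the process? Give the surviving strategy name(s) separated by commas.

Opt2

Row C is eliminated: A beats it against every remaining column (Opt1: 9>0, Opt2: 4>-4, Opt3: 3>0).
Column Opt1 is eliminated: Opt2 beats it against every remaining row (A: 9>6, B: 10>-1).
For Player 2, Opt2 strictly dominates Opt3 on the remaining rows (A: 9>-3, B: 10>-3); eliminate Opt3.
Row B is eliminated: A beats it against every remaining column (Opt2: 4>-4).
Among the remaining strategies, none is strictly dominated by another pure strategy of the same player, so the elimination stops.
Surviving strategies — Player 1: {A}; Player 2: {Opt2}.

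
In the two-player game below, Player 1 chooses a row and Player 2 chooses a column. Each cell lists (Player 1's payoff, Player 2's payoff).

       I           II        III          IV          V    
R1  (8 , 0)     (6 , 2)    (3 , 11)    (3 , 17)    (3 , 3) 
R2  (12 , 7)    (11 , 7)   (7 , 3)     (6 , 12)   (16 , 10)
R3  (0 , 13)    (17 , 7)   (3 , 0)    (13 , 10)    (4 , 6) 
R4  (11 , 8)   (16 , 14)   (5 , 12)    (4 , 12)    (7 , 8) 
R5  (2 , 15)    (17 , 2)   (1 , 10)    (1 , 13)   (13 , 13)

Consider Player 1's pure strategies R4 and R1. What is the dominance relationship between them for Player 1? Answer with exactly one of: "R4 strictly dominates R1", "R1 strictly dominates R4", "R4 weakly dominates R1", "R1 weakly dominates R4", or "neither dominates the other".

R4 strictly dominates R1

Compare R4 to R1 across each choice by Player 2: I: 11>8, II: 16>6, III: 5>3, IV: 4>3, V: 7>3.
Every comparison favours R4, so R4 strictly dominates R1.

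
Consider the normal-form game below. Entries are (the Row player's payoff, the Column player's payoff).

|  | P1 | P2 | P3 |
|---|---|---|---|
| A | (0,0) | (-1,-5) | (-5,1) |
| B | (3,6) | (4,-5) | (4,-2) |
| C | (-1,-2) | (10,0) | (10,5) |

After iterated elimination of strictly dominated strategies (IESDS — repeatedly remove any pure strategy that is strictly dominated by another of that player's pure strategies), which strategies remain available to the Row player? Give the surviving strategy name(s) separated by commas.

B, C

For the Row player, B strictly dominates A on the remaining columns (P1: 3>0, P2: 4>-1, P3: 4>-5); eliminate A.
Column P2 is eliminated: P3 beats it against every remaining row (B: -2>-5, C: 5>0).
Among the remaining strategies, none is strictly dominated by another pure strategy of the same player, so the elimination stops.
Surviving strategies — the Row player: {B, C}; the Column player: {P1, P3}.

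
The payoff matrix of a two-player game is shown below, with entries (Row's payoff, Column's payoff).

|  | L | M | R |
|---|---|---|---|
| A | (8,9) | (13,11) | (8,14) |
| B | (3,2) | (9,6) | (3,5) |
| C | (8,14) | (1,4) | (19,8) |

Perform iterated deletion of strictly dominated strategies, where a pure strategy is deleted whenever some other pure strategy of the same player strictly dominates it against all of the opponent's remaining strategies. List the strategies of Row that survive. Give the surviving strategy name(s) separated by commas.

Row's strategy B is strictly dominated by A (L: 8>3, M: 13>9, R: 8>3) and is removed.
For Column, R strictly dominates M on the remaining rows (A: 14>11, C: 8>4); eliminate M.
Among the remaining strategies, none is strictly dominated by another pure strategy of the same player, so the elimination stops.
Surviving strategies — Row: {A, C}; Column: {L, R}.

A, C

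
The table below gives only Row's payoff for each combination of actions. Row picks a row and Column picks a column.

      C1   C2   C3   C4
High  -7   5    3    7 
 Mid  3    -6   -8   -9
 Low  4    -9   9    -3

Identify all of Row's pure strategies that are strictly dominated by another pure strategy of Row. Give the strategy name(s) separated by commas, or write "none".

none

Nothing dominates High: Mid at C2 (5>-6); Low at C2 (5>-9).
Mid is not dominated — it holds its own against High at C1 (3>-7); Low at C2 (-6>-9).
Low: no other strategy beats it everywhere (High at C1 (4>-7); Mid at C1 (4>3)).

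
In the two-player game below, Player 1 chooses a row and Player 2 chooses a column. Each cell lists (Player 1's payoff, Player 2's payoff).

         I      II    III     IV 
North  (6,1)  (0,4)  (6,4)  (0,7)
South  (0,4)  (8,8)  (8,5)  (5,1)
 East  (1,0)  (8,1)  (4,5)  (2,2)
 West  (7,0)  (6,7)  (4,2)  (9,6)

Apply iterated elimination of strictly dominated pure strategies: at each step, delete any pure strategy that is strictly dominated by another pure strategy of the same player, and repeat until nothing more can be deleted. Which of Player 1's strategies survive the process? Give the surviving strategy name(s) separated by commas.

South, East, West

Player 2's strategy I is strictly dominated by II (North: 4>1, South: 8>4, East: 1>0, West: 7>0) and is removed.
For Player 1, South strictly dominates North on the remaining columns (II: 8>0, III: 8>6, IV: 5>0); eliminate North.
Among the remaining strategies, none is strictly dominated by another pure strategy of the same player, so the elimination stops.
Surviving strategies — Player 1: {South, East, West}; Player 2: {II, III, IV}.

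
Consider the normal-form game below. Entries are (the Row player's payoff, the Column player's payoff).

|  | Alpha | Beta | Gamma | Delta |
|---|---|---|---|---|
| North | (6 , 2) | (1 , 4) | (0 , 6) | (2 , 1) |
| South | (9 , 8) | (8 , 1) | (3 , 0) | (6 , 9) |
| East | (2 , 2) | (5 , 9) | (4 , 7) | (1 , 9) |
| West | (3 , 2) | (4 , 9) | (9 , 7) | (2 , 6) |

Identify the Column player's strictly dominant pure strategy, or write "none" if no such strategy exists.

none

Alpha fails to dominate Beta at North (2<4).
Beta fails to dominate Alpha at South (1<8).
Gamma fails to dominate Alpha at South (0<8).
Delta fails to dominate Alpha at North (1<2).
No single strategy dominates all the others.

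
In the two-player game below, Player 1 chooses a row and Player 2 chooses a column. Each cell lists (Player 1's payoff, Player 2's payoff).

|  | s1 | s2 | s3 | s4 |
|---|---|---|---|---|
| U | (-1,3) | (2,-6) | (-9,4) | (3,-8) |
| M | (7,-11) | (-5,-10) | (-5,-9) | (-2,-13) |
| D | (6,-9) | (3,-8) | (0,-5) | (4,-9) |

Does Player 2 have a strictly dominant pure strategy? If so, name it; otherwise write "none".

s3 vs s1: U: 4>3, M: -9>-11, D: -5>-9.
s3 vs s2: U: 4>-6, M: -9>-10, D: -5>-8.
s3 vs s4: U: 4>-8, M: -9>-13, D: -5>-9.
s3 strictly beats every other strategy against every opponent action, so it is strictly dominant.

s3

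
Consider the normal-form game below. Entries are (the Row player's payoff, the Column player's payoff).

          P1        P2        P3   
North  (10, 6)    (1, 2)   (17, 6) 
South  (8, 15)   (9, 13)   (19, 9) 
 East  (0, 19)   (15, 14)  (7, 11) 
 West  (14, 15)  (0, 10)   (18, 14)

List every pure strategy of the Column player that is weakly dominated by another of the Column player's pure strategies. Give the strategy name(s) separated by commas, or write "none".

P1: no other strategy beats it everywhere (P2 at North (6>2); P3 at South (15>9)).
P2: dominated, since P1 does at least as well everywhere (North: 6>2, South: 15>13, East: 19>14, West: 15>10).
P3: dominated, since P1 does at least as well everywhere (North: 6=6, South: 15>9, East: 19>11, West: 15>14).

P2, P3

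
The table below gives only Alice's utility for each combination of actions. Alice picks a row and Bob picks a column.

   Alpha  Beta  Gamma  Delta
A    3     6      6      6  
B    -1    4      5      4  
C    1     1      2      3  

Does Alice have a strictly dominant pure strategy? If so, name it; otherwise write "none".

A

A vs B: Alpha: 3>-1, Beta: 6>4, Gamma: 6>5, Delta: 6>4.
A vs C: Alpha: 3>1, Beta: 6>1, Gamma: 6>2, Delta: 6>3.
A strictly beats every other strategy against every opponent action, so it is strictly dominant.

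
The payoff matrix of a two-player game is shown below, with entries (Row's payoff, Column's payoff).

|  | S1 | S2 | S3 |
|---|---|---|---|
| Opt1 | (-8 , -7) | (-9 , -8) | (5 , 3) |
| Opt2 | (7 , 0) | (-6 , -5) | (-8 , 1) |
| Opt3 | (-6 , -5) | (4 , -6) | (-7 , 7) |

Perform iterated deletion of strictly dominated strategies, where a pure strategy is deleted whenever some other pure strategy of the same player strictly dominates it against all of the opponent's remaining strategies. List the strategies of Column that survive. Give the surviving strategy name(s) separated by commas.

For Column, S3 strictly dominates S1 on the remaining rows (Opt1: 3>-7, Opt2: 1>0, Opt3: 7>-5); eliminate S1.
For Row, Opt3 strictly dominates Opt2 on the remaining columns (S2: 4>-6, S3: -7>-8); eliminate Opt2.
Column S2 is eliminated: S3 beats it against every remaining row (Opt1: 3>-8, Opt3: 7>-6).
Row Opt3 is eliminated: Opt1 beats it against every remaining column (S3: 5>-7).
Among the remaining strategies, none is strictly dominated by another pure strategy of the same player, so the elimination stops.
Surviving strategies — Row: {Opt1}; Column: {S3}.

S3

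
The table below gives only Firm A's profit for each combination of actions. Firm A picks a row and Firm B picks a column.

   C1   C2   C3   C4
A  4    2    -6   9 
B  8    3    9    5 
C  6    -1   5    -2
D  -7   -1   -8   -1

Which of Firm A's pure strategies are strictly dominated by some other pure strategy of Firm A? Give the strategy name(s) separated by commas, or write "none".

A is not dominated — it holds its own against B at C4 (9>5); C at C2 (2>-1); D at C1 (4>-7).
Nothing dominates B: A at C1 (8>4); C at C1 (8>6); D at C1 (8>-7).
B strictly dominates C — C1: 8>6, C2: 3>-1, C3: 9>5, C4: 5>-2.
A strictly dominates D — C1: 4>-7, C2: 2>-1, C3: -6>-8, C4: 9>-1.

C, D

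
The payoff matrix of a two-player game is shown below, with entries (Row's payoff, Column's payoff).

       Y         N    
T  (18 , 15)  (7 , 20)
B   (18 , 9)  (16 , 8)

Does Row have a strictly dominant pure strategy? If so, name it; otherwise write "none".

T fails to dominate B at Y (18=18).
B fails to dominate T at Y (18=18).
No single strategy dominates all the others.

none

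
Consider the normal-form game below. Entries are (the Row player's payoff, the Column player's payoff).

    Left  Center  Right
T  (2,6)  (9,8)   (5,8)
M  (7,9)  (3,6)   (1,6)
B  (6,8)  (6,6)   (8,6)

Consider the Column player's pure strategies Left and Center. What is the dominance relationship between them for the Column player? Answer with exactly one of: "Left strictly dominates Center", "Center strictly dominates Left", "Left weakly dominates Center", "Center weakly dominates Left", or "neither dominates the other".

neither dominates the other

Compare Left to Center across each opponent action: T: 6<8, M: 9>6, B: 8>6.
Left does better at M, B but worse at T; neither strategy dominates the other.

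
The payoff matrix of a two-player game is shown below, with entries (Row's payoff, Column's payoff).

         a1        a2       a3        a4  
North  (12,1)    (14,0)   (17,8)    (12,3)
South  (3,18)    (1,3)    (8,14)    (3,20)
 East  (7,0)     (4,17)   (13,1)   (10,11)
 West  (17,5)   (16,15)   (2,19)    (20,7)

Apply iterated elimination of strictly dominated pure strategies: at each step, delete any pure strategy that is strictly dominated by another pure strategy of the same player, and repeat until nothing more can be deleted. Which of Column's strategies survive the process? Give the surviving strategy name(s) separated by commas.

Row South is eliminated: North beats it against every remaining column (a1: 12>3, a2: 14>1, a3: 17>8, a4: 12>3).
Row East is eliminated: North beats it against every remaining column (a1: 12>7, a2: 14>4, a3: 17>13, a4: 12>10).
Column a1 is eliminated: a3 beats it against every remaining row (North: 8>1, West: 19>5).
For Column, a3 strictly dominates a2 on the remaining rows (North: 8>0, West: 19>15); eliminate a2.
Column's strategy a4 is strictly dominated by a3 (North: 8>3, West: 19>7) and is removed.
Row's strategy West is strictly dominated by North (a3: 17>2) and is removed.
Among the remaining strategies, none is strictly dominated by another pure strategy of the same player, so the elimination stops.
Surviving strategies — Row: {North}; Column: {a3}.

a3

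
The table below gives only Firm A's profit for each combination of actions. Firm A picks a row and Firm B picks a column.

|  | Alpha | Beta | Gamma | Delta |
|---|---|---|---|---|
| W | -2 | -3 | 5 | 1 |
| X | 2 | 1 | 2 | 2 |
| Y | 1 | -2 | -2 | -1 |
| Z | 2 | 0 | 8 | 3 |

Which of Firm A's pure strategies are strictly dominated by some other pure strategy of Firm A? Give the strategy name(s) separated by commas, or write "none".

W is strictly dominated by Z (Alpha: 2>-2, Beta: 0>-3, Gamma: 8>5, Delta: 3>1).
Nothing dominates X: W at Alpha (2>-2); Y at Alpha (2>1); Z at Alpha (2=2).
Y: dominated, since X does at least as well everywhere (Alpha: 2>1, Beta: 1>-2, Gamma: 2>-2, Delta: 2>-1).
Z is not dominated — it holds its own against W at Alpha (2>-2); X at Alpha (2=2); Y at Alpha (2>1).

W, Y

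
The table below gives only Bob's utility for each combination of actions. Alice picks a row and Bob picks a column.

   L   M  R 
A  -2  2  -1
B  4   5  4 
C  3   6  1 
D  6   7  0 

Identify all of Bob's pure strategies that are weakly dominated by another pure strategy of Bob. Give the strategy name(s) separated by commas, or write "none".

L, R

L is weakly dominated by M (A: 2>-2, B: 5>4, C: 6>3, D: 7>6).
Nothing dominates M: L at A (2>-2); R at A (2>-1).
M weakly dominates R — A: 2>-1, B: 5>4, C: 6>1, D: 7>0.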